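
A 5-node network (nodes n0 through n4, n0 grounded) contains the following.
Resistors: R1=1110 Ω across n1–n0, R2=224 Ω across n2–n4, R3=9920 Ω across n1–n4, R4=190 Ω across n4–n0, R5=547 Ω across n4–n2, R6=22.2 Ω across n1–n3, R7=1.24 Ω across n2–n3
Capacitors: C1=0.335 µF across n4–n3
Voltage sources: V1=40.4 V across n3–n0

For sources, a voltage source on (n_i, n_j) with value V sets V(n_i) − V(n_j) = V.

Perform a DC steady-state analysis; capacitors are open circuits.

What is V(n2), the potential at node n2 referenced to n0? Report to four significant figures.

MNA unknowns: 4 node voltages V₁..V_4 plus 1 source current (V1)
R1: Y=0.0009009 on G[1,0]
R2: Y=0.004464 on G[2,4]
R3: Y=0.0001008 on G[1,4]
R4: Y=0.005263 on G[4,0]
R5: Y=0.001828 on G[4,2]
R6: Y=0.04505 on G[1,3]
R7: Y=0.8065 on G[2,3]
C1: Y=0.000 on G[4,3]
V1: row V3−V0=40.4, i_V1 at 3,0
solve → V1=39.57, V2=40.26, V3=40.40, V4=22.07
aux → i_V1=-0.1518

40.26 V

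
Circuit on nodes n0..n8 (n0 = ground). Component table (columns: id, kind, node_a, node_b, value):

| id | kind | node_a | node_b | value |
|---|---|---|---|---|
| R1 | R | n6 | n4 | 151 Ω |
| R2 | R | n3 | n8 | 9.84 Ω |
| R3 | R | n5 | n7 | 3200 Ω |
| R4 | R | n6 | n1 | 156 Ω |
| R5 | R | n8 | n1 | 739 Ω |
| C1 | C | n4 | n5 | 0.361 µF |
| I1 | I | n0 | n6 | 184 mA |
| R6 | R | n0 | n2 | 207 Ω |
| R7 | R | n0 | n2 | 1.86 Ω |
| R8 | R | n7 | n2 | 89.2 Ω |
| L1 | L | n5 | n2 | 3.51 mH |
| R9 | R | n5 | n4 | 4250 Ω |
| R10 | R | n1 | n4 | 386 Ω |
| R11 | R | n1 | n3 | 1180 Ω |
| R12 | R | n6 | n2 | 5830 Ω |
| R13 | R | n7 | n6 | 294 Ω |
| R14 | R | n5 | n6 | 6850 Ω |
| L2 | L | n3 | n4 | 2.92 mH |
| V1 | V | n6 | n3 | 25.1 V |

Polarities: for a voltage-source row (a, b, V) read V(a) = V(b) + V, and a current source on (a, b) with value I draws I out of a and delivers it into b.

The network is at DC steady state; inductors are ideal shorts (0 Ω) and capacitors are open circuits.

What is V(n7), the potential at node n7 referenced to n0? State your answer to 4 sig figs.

13.95 V

MNA unknowns: 8 node voltages V₁..V_8 plus 3 source currents (L1, L2, V1)
R1: Y=0.006623 on G[6,4]
R2: Y=0.1016 on G[3,8]
R3: Y=0.0003125 on G[5,7]
R4: Y=0.006410 on G[6,1]
R5: Y=0.001353 on G[8,1]
C1: Y=0.000 on G[4,5]
I1: z[0]−=0.184, z[6]+=0.184
R6: Y=0.004831 on G[0,2]
R7: Y=0.5376 on G[0,2]
R8: Y=0.01121 on G[7,2]
L1: row V5−V2=0, i_L1 at 5,2
R9: Y=0.0002353 on G[5,4]
R10: Y=0.002591 on G[1,4]
R11: Y=0.0008475 on G[1,3]
R12: Y=0.0001715 on G[6,2]
R13: Y=0.003401 on G[7,6]
R14: Y=0.0001460 on G[5,6]
L2: row V3−V4=0, i_L2 at 3,4
V1: row V6−V3=25.1, i_V1 at 6,3
solve → V1=49.36, V2=0.3392, V3=34.98, V4=34.98, V5=0.3392, V6=60.08, V7=13.95, V8=35.17
aux → i_L1=0.02113, i_L2=-0.1953, i_V1=-0.2268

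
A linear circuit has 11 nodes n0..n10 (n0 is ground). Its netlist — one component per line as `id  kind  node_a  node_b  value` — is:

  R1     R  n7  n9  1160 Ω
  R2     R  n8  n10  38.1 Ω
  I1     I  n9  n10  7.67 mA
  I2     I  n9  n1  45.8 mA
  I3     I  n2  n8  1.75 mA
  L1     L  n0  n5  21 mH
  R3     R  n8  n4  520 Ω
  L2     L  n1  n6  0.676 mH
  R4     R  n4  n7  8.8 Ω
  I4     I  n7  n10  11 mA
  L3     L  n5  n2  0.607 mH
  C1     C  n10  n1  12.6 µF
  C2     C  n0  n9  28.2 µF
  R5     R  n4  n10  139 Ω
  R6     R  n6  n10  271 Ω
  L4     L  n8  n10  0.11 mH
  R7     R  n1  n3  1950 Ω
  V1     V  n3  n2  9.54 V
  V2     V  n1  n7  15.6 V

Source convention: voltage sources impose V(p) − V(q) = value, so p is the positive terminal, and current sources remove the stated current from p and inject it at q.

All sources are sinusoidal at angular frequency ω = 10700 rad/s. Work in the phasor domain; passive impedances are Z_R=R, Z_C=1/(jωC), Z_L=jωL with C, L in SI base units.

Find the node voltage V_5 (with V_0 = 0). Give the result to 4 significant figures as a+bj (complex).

0.3406+4.648j V

Element admittances at ω=10700 rad/s:
  Y(R1) = 0.0008621+0.000j S between n7,n9
  Y(R2) = 0.02625+0.000j S between n8,n10
  I1: injects 0.00767 A into n10 (from n9)
  I2: injects 0.0458 A into n1 (from n9)
  I3: injects 0.00175 A into n8 (from n2)
  Y(L1) = 0.000-0.004450j S between n0,n5
  Y(R3) = 0.001923+0.000j S between n8,n4
  Y(L2) = 0.000-0.1383j S between n1,n6
  Y(R4) = 0.1136+0.000j S between n4,n7
  I4: injects 0.011 A into n10 (from n7)
  Y(L3) = 0.000-0.1540j S between n5,n2
  Y(C1) = 0.000+0.1348j S between n10,n1
  Y(C2) = 0.000+0.3017j S between n0,n9
  Y(R5) = 0.007194+0.000j S between n4,n10
  Y(R6) = 0.003690+0.000j S between n6,n10
  Y(L4) = 0.000-0.8496j S between n8,n10
  Y(R7) = 0.0005128+0.000j S between n1,n3
  V1: constraint V(n3)−V(n2) = 9.54
  V2: constraint V(n1)−V(n7) = 15.6
Assemble and solve the 12×12 MNA system:
  V(n1)=53.64+1.827j  V(n2)=0.3504+4.782j  V(n3)=9.890+4.782j  V(n4)=39.19+1.887j  V(n5)=0.3406+4.648j  V(n6)=53.61+1.825j  V(n7)=38.04+1.827j  V(n8)=53.56+2.615j  V(n9)=0.005023+0.06855j  V(n10)=53.56+2.646j
  i(V1)=0.02243-0.001516j  i(V2)=-0.08726-0.005344j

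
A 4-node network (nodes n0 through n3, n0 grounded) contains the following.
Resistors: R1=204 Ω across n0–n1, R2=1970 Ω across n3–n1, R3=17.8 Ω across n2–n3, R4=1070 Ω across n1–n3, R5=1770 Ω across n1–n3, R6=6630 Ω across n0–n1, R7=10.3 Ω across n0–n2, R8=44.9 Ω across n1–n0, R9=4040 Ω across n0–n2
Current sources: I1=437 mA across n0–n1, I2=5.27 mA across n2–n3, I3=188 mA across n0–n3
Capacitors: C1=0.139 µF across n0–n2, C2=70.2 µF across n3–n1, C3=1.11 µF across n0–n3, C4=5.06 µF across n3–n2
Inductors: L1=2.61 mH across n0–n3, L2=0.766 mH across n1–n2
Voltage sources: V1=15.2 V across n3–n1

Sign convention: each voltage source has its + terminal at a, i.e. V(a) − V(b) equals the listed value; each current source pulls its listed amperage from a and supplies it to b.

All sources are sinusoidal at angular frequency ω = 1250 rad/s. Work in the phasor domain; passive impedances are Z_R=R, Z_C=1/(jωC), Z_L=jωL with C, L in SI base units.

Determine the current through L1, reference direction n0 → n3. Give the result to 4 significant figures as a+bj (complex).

-2.042+1.010j A

Element admittances at ω=1250 rad/s:
  Y(R1) = 0.004902+0.000j S between n0,n1
  I1: injects 0.437 A into n1 (from n0)
  Y(R2) = 0.0005076+0.000j S between n3,n1
  Y(R3) = 0.05618+0.000j S between n2,n3
  Y(R4) = 0.0009346+0.000j S between n1,n3
  Y(C1) = 0.000+0.0001737j S between n0,n2
  I2: injects 0.00527 A into n3 (from n2)
  Y(C2) = 0.000+0.08775j S between n3,n1
  Y(C3) = 0.000+0.001387j S between n0,n3
  Y(C4) = 0.000+0.006325j S between n3,n2
  Y(L1) = 0.000-0.3065j S between n0,n3
  I3: injects 0.188 A into n3 (from n0)
  Y(R5) = 0.0005650+0.000j S between n1,n3
  Y(R6) = 0.0001508+0.000j S between n0,n1
  Y(L2) = 0.000-1.044j S between n1,n2
  Y(R7) = 0.09709+0.000j S between n0,n2
  Y(R8) = 0.02227+0.000j S between n1,n0
  Y(R9) = 0.0002475+0.000j S between n0,n2
  V1: constraint V(n3)−V(n1) = 15.2
Assemble and solve the 4×4 MNA system:
  V(n1)=-11.90+6.662j  V(n2)=-11.11+8.479j  V(n3)=3.295+6.662j
  i(V1)=-2.691-0.3174j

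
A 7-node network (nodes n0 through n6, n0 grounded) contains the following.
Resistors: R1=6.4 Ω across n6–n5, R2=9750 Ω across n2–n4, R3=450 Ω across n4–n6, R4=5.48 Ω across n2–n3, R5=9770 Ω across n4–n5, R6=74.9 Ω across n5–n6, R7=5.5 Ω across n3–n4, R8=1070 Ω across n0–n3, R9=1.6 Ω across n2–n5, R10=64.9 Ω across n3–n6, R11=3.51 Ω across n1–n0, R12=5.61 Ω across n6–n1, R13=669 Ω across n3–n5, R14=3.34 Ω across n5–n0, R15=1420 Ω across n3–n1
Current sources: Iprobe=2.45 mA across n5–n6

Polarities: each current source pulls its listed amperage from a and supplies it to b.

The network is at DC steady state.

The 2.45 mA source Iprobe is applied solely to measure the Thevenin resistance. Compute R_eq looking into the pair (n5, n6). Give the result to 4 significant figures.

Apply KCL at each of the 6 non-ground nodes and solve the resulting linear system.
Node n1: branches {R11, R12, R15} → V_1 = 0.002594
Node n2: branches {R2, R4, R9} → V_2 = -0.002230
Node n3: branches {R4, R7, R8, R10, R13, R15} → V_3 = -0.001427
Node n4: branches {R2, R3, R5, R7} → V_4 = -0.001329
Node n5: branches {R1, R5, R6, R9, R13, R14, Iprobe} → V_5 = -0.002464
Node n6: branches {R1, R3, R6, R10, R12, Iprobe} → V_6 = 0.006757

R_eq = 3.764 Ω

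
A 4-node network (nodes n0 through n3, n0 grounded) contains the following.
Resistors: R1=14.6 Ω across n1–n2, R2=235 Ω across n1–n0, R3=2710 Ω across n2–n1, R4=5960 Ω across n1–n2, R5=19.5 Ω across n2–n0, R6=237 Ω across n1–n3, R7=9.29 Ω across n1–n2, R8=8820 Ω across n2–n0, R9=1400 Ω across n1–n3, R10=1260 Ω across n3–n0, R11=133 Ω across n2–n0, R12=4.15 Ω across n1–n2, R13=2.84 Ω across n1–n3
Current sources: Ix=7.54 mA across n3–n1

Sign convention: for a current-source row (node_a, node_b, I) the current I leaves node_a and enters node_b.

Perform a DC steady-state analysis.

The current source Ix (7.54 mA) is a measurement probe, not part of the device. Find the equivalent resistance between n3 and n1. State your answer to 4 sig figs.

R_eq = 2.795 Ω

MNA unknowns: 3 node voltages V₁..V_3
R1: Y=0.06849 on G[1,2]
R2: Y=0.004255 on G[1,0]
R3: Y=0.0003690 on G[2,1]
R4: Y=0.0001678 on G[1,2]
R5: Y=0.05128 on G[2,0]
R6: Y=0.004219 on G[1,3]
R7: Y=0.1076 on G[1,2]
R8: Y=0.0001134 on G[2,0]
R9: Y=0.0007143 on G[1,3]
R10: Y=0.0007937 on G[3,0]
R11: Y=0.007519 on G[2,0]
R12: Y=0.2410 on G[1,2]
R13: Y=0.3521 on G[1,3]
Ix: z[3]−=0.00754, z[1]+=0.00754
solve → V1=0.0002951, V2=0.0002586, V3=-0.02078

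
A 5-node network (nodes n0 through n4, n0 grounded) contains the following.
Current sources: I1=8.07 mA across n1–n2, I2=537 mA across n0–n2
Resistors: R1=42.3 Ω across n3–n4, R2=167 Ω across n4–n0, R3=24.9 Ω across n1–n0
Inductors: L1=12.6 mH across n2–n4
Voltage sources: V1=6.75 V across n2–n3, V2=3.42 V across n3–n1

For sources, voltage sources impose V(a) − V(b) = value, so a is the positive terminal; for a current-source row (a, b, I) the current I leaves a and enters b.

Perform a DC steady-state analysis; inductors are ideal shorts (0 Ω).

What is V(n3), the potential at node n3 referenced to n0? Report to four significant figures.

Apply KCL at each of the 4 non-ground nodes and solve the resulting linear system.
Node n1: branches {I1, R3, V2} → V_1 = 10.32
Node n2: branches {I1, L1, I2, V1} → V_2 = 20.49
Node n3: branches {R1, V1, V2} → V_3 = 13.74
Node n4: branches {R1, L1, R2} → V_4 = 20.49
Source currents: i(L1)=0.2822, i(V1)=0.2628, i(V2)=0.4224

13.74 V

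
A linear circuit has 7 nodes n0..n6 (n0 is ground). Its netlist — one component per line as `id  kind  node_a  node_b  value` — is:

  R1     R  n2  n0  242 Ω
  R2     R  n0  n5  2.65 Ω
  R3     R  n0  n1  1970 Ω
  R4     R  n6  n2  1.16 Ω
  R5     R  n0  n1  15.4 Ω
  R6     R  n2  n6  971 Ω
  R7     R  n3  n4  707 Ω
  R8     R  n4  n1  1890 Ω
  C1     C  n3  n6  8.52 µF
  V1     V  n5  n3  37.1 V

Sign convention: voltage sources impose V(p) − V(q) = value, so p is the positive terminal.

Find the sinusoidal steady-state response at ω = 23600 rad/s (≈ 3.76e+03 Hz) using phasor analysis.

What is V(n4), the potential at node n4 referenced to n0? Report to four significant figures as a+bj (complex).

Apply KCL at each of the 6 non-ground nodes and solve the resulting linear system.
Node n1: branches {R3, R5, R8} → V_1 = -0.2145+4.722e-05j
Node n2: branches {R1, R4, R6} → V_2 = -36.47-0.7380j
Node n3: branches {R7, C1, V1} → V_3 = -36.66+0.008073j
Node n4: branches {R7, R8} → V_4 = -26.74+0.005888j
Node n5: branches {R2, V1} → V_5 = 0.4366+0.008073j
Node n6: branches {R4, R6, C1} → V_6 = -36.65-0.7415j
Source currents: i(V1)=-0.1648-0.003046j

-26.74+0.005888j V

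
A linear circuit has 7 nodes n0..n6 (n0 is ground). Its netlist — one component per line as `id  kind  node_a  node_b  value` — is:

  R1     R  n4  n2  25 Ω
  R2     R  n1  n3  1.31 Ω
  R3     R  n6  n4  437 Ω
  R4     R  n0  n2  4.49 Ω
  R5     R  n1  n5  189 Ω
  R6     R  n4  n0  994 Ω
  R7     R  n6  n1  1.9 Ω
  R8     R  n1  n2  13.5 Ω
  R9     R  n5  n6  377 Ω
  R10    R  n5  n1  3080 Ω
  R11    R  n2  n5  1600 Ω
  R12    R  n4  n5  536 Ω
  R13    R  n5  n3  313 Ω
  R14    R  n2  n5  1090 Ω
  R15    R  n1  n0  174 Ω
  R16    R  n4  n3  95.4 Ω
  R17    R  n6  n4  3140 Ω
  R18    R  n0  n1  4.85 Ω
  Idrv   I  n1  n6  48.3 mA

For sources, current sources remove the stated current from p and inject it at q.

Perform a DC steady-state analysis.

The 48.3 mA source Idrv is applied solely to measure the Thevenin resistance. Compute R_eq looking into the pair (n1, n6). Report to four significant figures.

Apply KCL at each of the 6 non-ground nodes and solve the resulting linear system.
Node n1: branches {R2, R5, R7, R8, R10, R15, R18, Idrv} → V_1 = -0.0005953
Node n2: branches {R1, R4, R8, R11, R14} → V_2 = 0.0005436
Node n3: branches {R2, R13, R16} → V_3 = -0.0004487
Node n4: branches {R1, R3, R6, R12, R16, R17} → V_4 = 0.005064
Node n5: branches {R5, R9, R10, R11, R12, R13, R14} → V_5 = 0.01649
Node n6: branches {R3, R7, R9, R17, Idrv} → V_6 = 0.09038

R_eq = 1.884 Ω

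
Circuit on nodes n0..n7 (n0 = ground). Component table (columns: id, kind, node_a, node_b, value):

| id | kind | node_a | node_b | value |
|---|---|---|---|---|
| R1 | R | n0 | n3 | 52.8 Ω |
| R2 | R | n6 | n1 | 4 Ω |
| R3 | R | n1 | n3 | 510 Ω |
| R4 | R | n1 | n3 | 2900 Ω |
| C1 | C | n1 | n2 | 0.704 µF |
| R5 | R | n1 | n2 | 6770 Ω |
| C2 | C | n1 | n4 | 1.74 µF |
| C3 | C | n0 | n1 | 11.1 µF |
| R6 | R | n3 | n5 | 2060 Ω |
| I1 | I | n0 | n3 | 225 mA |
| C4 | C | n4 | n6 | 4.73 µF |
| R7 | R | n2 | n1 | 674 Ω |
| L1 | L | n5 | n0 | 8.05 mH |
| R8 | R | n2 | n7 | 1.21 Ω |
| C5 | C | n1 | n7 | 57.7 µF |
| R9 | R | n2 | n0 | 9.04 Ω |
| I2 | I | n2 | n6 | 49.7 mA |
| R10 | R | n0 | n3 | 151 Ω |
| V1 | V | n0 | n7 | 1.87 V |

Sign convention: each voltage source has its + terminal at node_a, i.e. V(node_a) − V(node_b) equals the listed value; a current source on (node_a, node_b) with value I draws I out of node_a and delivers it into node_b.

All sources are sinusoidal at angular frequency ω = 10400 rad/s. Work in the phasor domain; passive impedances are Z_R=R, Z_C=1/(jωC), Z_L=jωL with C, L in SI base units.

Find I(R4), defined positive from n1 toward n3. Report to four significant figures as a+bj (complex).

-0.003234-3.303e-05j A

MNA unknowns: 7 node voltages V₁..V_7 plus 1 source current (V1)
R1: Y=0.01894+0.000j on G[0,3]
R2: Y=0.2500+0.000j on G[6,1]
R3: Y=0.001961+0.000j on G[1,3]
R4: Y=0.0003448+0.000j on G[1,3]
C1: Y=0.000+0.007322j on G[1,2]
R5: Y=0.0001477+0.000j on G[1,2]
C2: Y=0.000+0.01810j on G[1,4]
C3: Y=0.000+0.1154j on G[0,1]
R6: Y=0.0004854+0.000j on G[3,5]
I1: z[0]−=0.225, z[3]+=0.225
C4: Y=0.000+0.04919j on G[4,6]
R7: Y=0.001484+0.000j on G[2,1]
L1: Y=0.000-0.01194j on G[5,0]
R8: Y=0.8264+0.000j on G[2,7]
C5: Y=0.000+0.6001j on G[1,7]
R9: Y=0.1106+0.000j on G[2,0]
I2: z[2]−=0.0497, z[6]+=0.0497
R10: Y=0.006623+0.000j on G[0,3]
V1: row V0−V7=1.87, i_V1 at 0,7
solve → V1=-1.569-0.09836j, V2=-1.701+0.0008599j, V3=7.808-0.002574j, V4=-1.424-0.1060j, V5=0.01298+0.3168j, V6=-1.371-0.1089j, V7=-1.870+0.000j
aux → i_V1=-0.1985-0.1813j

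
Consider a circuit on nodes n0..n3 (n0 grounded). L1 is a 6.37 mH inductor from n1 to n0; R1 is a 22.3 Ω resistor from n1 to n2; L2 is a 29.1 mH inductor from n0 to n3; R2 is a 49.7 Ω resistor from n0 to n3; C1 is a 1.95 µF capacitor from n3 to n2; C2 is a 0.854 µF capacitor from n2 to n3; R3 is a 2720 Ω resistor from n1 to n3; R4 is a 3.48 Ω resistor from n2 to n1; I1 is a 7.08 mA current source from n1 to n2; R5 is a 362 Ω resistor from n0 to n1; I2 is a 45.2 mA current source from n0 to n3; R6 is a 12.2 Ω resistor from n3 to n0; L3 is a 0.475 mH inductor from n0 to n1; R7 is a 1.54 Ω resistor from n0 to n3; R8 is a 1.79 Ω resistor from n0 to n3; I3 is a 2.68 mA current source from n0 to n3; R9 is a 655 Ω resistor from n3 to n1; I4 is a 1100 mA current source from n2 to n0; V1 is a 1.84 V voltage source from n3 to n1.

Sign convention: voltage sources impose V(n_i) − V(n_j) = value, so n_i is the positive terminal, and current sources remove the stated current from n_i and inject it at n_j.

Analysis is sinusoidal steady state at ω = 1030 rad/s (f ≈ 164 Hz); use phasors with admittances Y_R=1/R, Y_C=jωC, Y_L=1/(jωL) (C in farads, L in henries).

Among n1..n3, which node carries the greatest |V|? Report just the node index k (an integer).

MNA unknowns: 3 node voltages V₁..V_3 plus 1 source current (V1)
L1: Y=0.000-0.1524j on G[1,0]
R1: Y=0.04484+0.000j on G[1,2]
L2: Y=0.000-0.03336j on G[0,3]
R2: Y=0.02012+0.000j on G[0,3]
C1: Y=0.000+0.002008j on G[3,2]
C2: Y=0.000+0.0008796j on G[2,3]
R3: Y=0.0003676+0.000j on G[1,3]
R4: Y=0.2874+0.000j on G[2,1]
I1: z[1]−=0.00708, z[2]+=0.00708
R5: Y=0.002762+0.000j on G[0,1]
I2: z[0]−=0.0452, z[3]+=0.0452
R6: Y=0.08197+0.000j on G[3,0]
L3: Y=0.000-2.044j on G[0,1]
R7: Y=0.6494+0.000j on G[0,3]
R8: Y=0.5587+0.000j on G[0,3]
I3: z[0]−=0.00268, z[3]+=0.00268
R9: Y=0.001527+0.000j on G[3,1]
I4: z[2]−=1.1, z[0]+=1.1
V1: row V3−V1=1.84, i_V1 at 3,1
solve → V1=-0.6994-1.141j, V2=-3.989-1.097j, V3=1.141-1.141j
aux → i_V1=-1.412+1.518j

2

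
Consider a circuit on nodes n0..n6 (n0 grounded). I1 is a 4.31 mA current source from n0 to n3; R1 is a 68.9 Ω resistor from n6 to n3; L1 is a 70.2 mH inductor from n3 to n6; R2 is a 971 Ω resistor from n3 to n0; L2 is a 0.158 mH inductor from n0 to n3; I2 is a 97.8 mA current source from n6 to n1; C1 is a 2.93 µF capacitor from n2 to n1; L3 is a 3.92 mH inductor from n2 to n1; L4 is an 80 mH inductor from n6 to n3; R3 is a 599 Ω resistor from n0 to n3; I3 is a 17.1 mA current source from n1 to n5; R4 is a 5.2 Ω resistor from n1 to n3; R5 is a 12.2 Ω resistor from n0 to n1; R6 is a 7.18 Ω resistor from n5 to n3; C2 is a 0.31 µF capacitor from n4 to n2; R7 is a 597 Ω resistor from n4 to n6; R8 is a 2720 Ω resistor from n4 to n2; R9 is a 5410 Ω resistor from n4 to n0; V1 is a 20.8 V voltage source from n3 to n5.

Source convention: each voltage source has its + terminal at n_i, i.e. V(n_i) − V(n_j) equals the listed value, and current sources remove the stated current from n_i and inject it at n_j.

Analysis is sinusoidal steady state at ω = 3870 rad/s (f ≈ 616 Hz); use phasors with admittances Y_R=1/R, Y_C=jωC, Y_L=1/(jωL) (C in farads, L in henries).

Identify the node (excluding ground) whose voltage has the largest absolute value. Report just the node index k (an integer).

5

Element admittances at ω=3870 rad/s:
  I1: injects 0.00431 A into n3 (from n0)
  Y(R1) = 0.01451+0.000j S between n6,n3
  Y(L1) = 0.000-0.003681j S between n3,n6
  Y(R2) = 0.001030+0.000j S between n3,n0
  Y(L2) = 0.000-1.635j S between n0,n3
  I2: injects 0.0978 A into n1 (from n6)
  Y(C1) = 0.000+0.01134j S between n2,n1
  Y(L3) = 0.000-0.06592j S between n2,n1
  Y(L4) = 0.000-0.003230j S between n6,n3
  Y(R3) = 0.001669+0.000j S between n0,n3
  I3: injects 0.0171 A into n5 (from n1)
  Y(R4) = 0.1923+0.000j S between n1,n3
  Y(R5) = 0.08197+0.000j S between n0,n1
  Y(R6) = 0.1393+0.000j S between n5,n3
  Y(C2) = 0.000+0.001200j S between n4,n2
  Y(R7) = 0.001675+0.000j S between n4,n6
  Y(R8) = 0.0003676+0.000j S between n4,n2
  Y(R9) = 0.0001848+0.000j S between n4,n0
  V1: constraint V(n3)−V(n5) = 20.8
Assemble and solve the 7×7 MNA system:
  V(n1)=0.2854-0.02516j  V(n2)=0.3723-0.06501j  V(n3)=-0.001225-0.01125j  V(n4)=-3.746+0.4858j  V(n5)=-20.80-0.01125j  V(n6)=-5.458-2.289j
  i(V1)=-2.914+0.000j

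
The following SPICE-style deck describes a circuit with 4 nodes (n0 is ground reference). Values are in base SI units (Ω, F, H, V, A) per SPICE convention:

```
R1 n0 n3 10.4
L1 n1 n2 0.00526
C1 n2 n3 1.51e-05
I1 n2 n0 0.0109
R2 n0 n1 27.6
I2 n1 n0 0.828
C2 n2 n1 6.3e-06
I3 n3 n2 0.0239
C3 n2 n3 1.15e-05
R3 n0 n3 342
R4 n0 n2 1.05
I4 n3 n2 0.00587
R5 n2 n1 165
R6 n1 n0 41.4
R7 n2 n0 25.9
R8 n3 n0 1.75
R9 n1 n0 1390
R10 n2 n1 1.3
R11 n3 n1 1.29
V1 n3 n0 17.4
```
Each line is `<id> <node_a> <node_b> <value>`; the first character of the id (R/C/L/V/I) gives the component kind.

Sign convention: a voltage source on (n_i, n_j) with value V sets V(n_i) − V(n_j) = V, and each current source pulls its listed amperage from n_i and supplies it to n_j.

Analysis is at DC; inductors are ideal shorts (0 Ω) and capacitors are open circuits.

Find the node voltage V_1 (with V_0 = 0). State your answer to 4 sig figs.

Apply KCL at each of the 3 non-ground nodes and solve the resulting linear system.
Node n1: branches {L1, R2, I2, C2, R5, R6, R9, R10, R11} → V_1 = 6.939
Node n2: branches {L1, C1, I1, C2, I3, C3, R4, I4, R5, R7, R10} → V_2 = 6.939
Node n3: branches {R1, C1, I3, C3, R3, I4, R8, R11, V1} → V_3 = 17.40
Source currents: i(L1)=6.857, i(V1)=-19.81

6.939 V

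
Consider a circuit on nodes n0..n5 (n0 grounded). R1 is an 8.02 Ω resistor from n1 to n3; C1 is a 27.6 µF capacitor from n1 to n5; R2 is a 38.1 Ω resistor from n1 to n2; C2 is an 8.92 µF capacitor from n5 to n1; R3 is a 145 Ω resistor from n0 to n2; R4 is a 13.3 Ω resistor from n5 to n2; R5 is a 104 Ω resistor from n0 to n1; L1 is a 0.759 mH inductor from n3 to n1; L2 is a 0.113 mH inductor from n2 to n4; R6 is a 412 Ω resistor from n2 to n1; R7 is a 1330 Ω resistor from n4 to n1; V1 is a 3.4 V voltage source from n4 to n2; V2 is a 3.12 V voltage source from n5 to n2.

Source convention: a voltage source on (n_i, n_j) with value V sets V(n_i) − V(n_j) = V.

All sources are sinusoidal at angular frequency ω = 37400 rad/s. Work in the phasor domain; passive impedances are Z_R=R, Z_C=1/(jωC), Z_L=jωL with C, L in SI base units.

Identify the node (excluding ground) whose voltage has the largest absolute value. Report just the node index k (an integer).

MNA unknowns: 5 node voltages V₁..V_5 plus 2 source currents (V1, V2)
R1: Y=0.1247+0.000j on G[1,3]
C1: Y=0.000+1.032j on G[1,5]
R2: Y=0.02625+0.000j on G[1,2]
C2: Y=0.000+0.3336j on G[5,1]
R3: Y=0.006897+0.000j on G[0,2]
R4: Y=0.07519+0.000j on G[5,2]
R5: Y=0.009615+0.000j on G[0,1]
L1: Y=0.000-0.03523j on G[3,1]
L2: Y=0.000-0.2366j on G[2,4]
R6: Y=0.002427+0.000j on G[2,1]
R7: Y=0.0007519+0.000j on G[4,1]
V1: row V4−V2=3.4, i_V1 at 4,2
V2: row V5−V2=3.12, i_V2 at 5,2
solve → V1=1.302+0.03111j, V2=-1.816-0.04337j, V3=1.302+0.03111j, V4=1.584-0.04337j, V5=1.304-0.04337j
aux → i_V1=-0.0002119+0.8046j, i_V2=-0.3363-0.002491j

2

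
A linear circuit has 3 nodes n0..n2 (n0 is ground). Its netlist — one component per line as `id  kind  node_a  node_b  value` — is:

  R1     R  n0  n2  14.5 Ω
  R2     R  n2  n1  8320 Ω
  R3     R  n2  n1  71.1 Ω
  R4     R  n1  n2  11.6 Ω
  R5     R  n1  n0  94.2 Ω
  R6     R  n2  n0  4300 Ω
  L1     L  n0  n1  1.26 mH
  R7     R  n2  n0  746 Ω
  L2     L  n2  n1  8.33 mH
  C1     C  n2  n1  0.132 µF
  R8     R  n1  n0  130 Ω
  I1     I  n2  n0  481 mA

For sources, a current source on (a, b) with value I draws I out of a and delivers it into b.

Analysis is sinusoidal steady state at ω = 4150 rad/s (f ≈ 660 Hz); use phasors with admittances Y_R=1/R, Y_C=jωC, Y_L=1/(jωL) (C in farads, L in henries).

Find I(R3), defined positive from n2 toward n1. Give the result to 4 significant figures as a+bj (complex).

-0.03655+0.001448j A

Element admittances at ω=4150 rad/s:
  Y(R1) = 0.06897+0.000j S between n0,n2
  Y(R2) = 0.0001202+0.000j S between n2,n1
  Y(R3) = 0.01406+0.000j S between n2,n1
  Y(R4) = 0.08621+0.000j S between n1,n2
  Y(R5) = 0.01062+0.000j S between n1,n0
  Y(R6) = 0.0002326+0.000j S between n2,n0
  Y(L1) = 0.000-0.1912j S between n0,n1
  Y(R7) = 0.001340+0.000j S between n2,n0
  Y(L2) = 0.000-0.02893j S between n2,n1
  Y(C1) = 0.000+0.0005478j S between n2,n1
  Y(R8) = 0.007692+0.000j S between n1,n0
  I1: injects 0.481 A into n0 (from n2)
Assemble and solve the 2×2 MNA system:
  V(n1)=-0.5636-1.295j  V(n2)=-3.162-1.192j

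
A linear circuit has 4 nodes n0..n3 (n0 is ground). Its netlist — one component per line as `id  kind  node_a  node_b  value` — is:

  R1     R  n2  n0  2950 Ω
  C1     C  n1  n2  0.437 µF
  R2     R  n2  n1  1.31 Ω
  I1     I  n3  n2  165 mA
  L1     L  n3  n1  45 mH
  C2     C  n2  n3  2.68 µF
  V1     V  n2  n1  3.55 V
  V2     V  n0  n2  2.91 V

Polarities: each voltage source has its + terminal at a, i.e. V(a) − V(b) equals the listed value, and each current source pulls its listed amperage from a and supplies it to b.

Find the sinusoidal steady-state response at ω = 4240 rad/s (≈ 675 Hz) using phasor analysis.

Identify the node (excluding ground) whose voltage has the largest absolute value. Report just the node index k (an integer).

3

MNA unknowns: 3 node voltages V₁..V_3 plus 2 source currents (V1, V2)
R1: Y=0.0003390+0.000j on G[2,0]
C1: Y=0.000+0.001853j on G[1,2]
R2: Y=0.7634+0.000j on G[2,1]
I1: z[3]−=0.165, z[2]+=0.165
L1: Y=0.000-0.005241j on G[3,1]
C2: Y=0.000+0.01136j on G[2,3]
V1: row V2−V1=3.55, i_V1 at 2,1
V2: row V0−V2=2.91, i_V2 at 0,2
solve → V1=-6.460+0.000j, V2=-2.910+0.000j, V3=0.1291+26.95j
aux → i_V1=-2.851+0.02796j, i_V2=-0.0009864+0.000j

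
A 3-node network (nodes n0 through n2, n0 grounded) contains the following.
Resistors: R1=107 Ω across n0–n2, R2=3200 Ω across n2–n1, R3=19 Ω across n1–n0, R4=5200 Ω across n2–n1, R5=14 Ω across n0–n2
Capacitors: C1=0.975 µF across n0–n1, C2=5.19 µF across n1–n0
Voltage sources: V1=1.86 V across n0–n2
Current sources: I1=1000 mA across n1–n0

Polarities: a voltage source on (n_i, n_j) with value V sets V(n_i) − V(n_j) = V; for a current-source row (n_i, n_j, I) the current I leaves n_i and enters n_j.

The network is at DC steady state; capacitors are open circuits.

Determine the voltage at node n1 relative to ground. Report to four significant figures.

MNA unknowns: 2 node voltages V₁..V_2 plus 1 source current (V1)
R1: Y=0.009346 on G[0,2]
R2: Y=0.0003125 on G[2,1]
C1: Y=0.000 on G[0,1]
R3: Y=0.05263 on G[1,0]
C2: Y=0.000 on G[1,0]
R4: Y=0.0001923 on G[2,1]
R5: Y=0.07143 on G[0,2]
V1: row V0−V2=1.86, i_V1 at 0,2
I1: z[1]−=1, z[0]+=1
solve → V1=-18.84, V2=-1.860
aux → i_V1=-0.1417

-18.84 V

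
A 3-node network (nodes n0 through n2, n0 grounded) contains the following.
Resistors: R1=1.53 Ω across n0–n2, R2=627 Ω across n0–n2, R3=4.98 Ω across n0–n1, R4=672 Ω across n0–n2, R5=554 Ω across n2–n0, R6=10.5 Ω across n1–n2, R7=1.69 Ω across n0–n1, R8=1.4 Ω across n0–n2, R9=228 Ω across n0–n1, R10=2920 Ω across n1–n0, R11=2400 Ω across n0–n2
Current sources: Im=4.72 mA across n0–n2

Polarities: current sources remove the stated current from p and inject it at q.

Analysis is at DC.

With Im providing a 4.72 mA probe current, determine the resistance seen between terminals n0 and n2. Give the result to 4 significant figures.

R_eq = 0.6857 Ω

Apply KCL at each of the 2 non-ground nodes and solve the resulting linear system.
Node n1: branches {R3, R6, R7, R9, R10} → V_1 = 0.0003454
Node n2: branches {R1, R2, R4, R5, R6, R8, R11, Im} → V_2 = 0.003237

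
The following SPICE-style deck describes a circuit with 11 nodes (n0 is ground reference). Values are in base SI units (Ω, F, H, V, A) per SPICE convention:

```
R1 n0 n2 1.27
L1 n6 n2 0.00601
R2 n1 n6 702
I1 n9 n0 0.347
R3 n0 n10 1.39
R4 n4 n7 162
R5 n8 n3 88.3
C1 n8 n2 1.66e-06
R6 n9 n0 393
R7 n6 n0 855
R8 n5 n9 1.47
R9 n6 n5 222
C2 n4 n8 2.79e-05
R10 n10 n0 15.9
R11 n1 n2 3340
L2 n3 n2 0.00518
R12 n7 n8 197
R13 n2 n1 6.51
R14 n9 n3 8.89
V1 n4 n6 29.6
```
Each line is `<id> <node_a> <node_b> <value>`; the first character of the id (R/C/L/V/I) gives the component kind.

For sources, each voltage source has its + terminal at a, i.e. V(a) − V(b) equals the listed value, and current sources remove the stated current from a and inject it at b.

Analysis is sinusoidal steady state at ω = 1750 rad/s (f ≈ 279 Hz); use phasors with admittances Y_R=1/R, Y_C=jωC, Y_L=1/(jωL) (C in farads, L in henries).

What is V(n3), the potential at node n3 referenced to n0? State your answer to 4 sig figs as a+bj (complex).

Element admittances at ω=1750 rad/s:
  Y(R1) = 0.7874+0.000j S between n0,n2
  Y(L1) = 0.000-0.09508j S between n6,n2
  Y(R2) = 0.001425+0.000j S between n1,n6
  I1: injects 0.347 A into n0 (from n9)
  Y(R3) = 0.7194+0.000j S between n0,n10
  Y(R4) = 0.006173+0.000j S between n4,n7
  Y(R5) = 0.01133+0.000j S between n8,n3
  Y(C1) = 0.000+0.002905j S between n8,n2
  Y(R6) = 0.002545+0.000j S between n9,n0
  Y(R7) = 0.001170+0.000j S between n6,n0
  Y(R8) = 0.6803+0.000j S between n5,n9
  Y(R9) = 0.004505+0.000j S between n6,n5
  Y(C2) = 0.000+0.04883j S between n4,n8
  Y(R10) = 0.06289+0.000j S between n10,n0
  Y(R11) = 0.0002994+0.000j S between n1,n2
  Y(L2) = 0.000-0.1103j S between n3,n2
  Y(R12) = 0.005076+0.000j S between n7,n8
  Y(R13) = 0.1536+0.000j S between n2,n1
  Y(R14) = 0.1125+0.000j S between n9,n3
  V1: constraint V(n4)−V(n6) = 29.6
Assemble and solve the 11×11 MNA system:
  V(n1)=-0.4218-0.02612j  V(n2)=-0.4303+0.005621j  V(n3)=-0.5828-0.02335j  V(n4)=30.10-3.455j  V(n5)=-3.408-0.1731j  V(n6)=0.5005-3.455j  V(n7)=28.90-0.6625j  V(n8)=27.45+2.733j  V(n9)=-3.433-0.1514j  V(n10)=0.000+0.000j
  i(V1)=-0.3095-0.1122j

-0.5828-0.02335j V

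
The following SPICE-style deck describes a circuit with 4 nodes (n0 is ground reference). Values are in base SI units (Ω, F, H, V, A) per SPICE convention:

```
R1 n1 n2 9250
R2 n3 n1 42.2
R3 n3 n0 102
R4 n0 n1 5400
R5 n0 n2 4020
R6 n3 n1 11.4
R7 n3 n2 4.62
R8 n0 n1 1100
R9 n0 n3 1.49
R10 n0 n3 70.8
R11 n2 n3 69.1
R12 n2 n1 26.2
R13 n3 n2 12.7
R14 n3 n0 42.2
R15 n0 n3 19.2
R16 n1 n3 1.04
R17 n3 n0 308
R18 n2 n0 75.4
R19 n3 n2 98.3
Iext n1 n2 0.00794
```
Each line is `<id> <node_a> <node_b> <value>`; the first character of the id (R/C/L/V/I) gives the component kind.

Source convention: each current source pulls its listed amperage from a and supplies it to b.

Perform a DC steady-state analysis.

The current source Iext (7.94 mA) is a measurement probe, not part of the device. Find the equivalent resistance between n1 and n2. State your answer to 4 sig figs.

R_eq = 3.418 Ω

MNA unknowns: 3 node voltages V₁..V_3
R1: Y=0.0001081 on G[1,2]
R2: Y=0.02370 on G[3,1]
R3: Y=0.009804 on G[3,0]
R4: Y=0.0001852 on G[0,1]
R5: Y=0.0002488 on G[0,2]
R6: Y=0.08772 on G[3,1]
R7: Y=0.2165 on G[3,2]
R8: Y=0.0009091 on G[0,1]
R9: Y=0.6711 on G[0,3]
R10: Y=0.01412 on G[0,3]
R11: Y=0.01447 on G[2,3]
R12: Y=0.03817 on G[2,1]
R13: Y=0.07874 on G[3,2]
R14: Y=0.02370 on G[3,0]
R15: Y=0.05208 on G[0,3]
R16: Y=0.9615 on G[1,3]
R17: Y=0.003247 on G[3,0]
R18: Y=0.01326 on G[2,0]
R19: Y=0.01017 on G[3,2]
Iext: z[1]−=0.00794, z[2]+=0.00794
solve → V1=-0.006771, V2=0.02037, V3=-0.0003460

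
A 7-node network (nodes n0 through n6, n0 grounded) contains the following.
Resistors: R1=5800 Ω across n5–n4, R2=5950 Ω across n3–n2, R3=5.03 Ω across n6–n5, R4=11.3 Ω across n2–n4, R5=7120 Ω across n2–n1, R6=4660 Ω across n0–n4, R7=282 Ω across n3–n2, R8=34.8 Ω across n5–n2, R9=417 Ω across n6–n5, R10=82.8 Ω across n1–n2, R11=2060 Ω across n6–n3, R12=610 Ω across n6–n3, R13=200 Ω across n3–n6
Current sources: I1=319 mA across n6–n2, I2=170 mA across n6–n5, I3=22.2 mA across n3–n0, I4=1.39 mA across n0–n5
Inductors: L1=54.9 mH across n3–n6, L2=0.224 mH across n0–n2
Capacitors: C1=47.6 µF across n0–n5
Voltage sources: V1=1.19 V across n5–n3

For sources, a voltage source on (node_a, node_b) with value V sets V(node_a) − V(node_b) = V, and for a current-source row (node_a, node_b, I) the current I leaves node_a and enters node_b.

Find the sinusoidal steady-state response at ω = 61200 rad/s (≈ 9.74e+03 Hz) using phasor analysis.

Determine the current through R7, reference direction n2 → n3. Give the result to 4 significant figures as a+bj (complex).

MNA unknowns: 6 node voltages V₁..V_6 plus 1 source current (V1)
R1: Y=0.0001724+0.000j on G[5,4]
R2: Y=0.0001681+0.000j on G[3,2]
R3: Y=0.1988+0.000j on G[6,5]
I1: z[6]−=0.319, z[2]+=0.319
L1: Y=0.000-0.0002976j on G[3,6]
R4: Y=0.08850+0.000j on G[2,4]
R5: Y=0.0001404+0.000j on G[2,1]
I2: z[6]−=0.17, z[5]+=0.17
I3: z[3]−=0.0222, z[0]+=0.0222
R6: Y=0.0002146+0.000j on G[0,4]
L2: Y=0.000-0.07295j on G[0,2]
I4: z[0]−=0.00139, z[5]+=0.00139
R7: Y=0.003546+0.000j on G[3,2]
C1: Y=0.000+2.913j on G[0,5]
R8: Y=0.02874+0.000j on G[5,2]
R9: Y=0.002398+0.000j on G[6,5]
R10: Y=0.01208+0.000j on G[1,2]
R11: Y=0.0004854+0.000j on G[6,3]
R12: Y=0.001639+0.000j on G[6,3]
R13: Y=0.005000+0.000j on G[3,6]
V1: row V5−V3=1.19, i_V1 at 5,3
solve → V1=1.584+3.617j, V2=1.584+3.617j, V3=-1.151+0.09783j, V4=1.578+3.601j, V5=0.03941+0.09783j, V6=-2.349+0.09612j
aux → i_V1=0.02058-0.01342j

0.009698+0.01248j A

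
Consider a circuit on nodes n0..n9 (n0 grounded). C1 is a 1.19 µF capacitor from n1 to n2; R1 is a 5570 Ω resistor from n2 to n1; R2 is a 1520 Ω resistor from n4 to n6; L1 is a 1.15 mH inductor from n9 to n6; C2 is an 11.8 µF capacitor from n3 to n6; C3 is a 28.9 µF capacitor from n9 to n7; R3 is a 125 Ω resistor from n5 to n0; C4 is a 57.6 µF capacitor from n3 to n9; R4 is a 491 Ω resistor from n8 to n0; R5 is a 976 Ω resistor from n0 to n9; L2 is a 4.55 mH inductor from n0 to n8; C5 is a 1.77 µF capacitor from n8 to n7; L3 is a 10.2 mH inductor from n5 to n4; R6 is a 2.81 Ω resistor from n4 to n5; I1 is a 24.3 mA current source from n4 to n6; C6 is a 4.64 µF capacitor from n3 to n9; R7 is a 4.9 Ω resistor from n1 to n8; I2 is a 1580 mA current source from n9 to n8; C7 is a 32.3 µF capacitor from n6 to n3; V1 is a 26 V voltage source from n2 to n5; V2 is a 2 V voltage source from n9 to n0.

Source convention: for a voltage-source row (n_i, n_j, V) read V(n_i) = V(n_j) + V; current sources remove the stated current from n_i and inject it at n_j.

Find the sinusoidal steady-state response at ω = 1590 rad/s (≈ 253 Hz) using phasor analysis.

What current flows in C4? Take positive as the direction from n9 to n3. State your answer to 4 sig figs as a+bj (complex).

0.001400-0.0001948j A

Element admittances at ω=1590 rad/s:
  Y(C1) = 0.000+0.001892j S between n1,n2
  Y(R1) = 0.0001795+0.000j S between n2,n1
  Y(R2) = 0.0006579+0.000j S between n4,n6
  Y(L1) = 0.000-0.5469j S between n9,n6
  Y(C2) = 0.000+0.01876j S between n3,n6
  Y(C3) = 0.000+0.04595j S between n9,n7
  Y(R3) = 0.008000+0.000j S between n5,n0
  Y(C4) = 0.000+0.09158j S between n3,n9
  Y(R4) = 0.002037+0.000j S between n8,n0
  Y(R5) = 0.001025+0.000j S between n0,n9
  Y(L2) = 0.000-0.1382j S between n0,n8
  Y(C5) = 0.000+0.002814j S between n8,n7
  Y(L3) = 0.000-0.06166j S between n5,n4
  Y(R6) = 0.3559+0.000j S between n4,n5
  I1: injects 0.0243 A into n6 (from n4)
  Y(C6) = 0.000+0.007378j S between n3,n9
  Y(R7) = 0.2041+0.000j S between n1,n8
  I2: injects 1.58 A into n8 (from n9)
  Y(C7) = 0.000+0.05136j S between n6,n3
  V1: constraint V(n2)−V(n5) = 26
  V2: constraint V(n9)−V(n0) = 2
Assemble and solve the 11×11 MNA system:
  V(n1)=0.05529+12.07j  V(n2)=19.46-3.906j  V(n3)=2.002+0.01528j  V(n4)=-6.596-3.907j  V(n5)=-6.544-3.906j  V(n6)=2.005+0.03685j  V(n7)=1.878+0.6870j  V(n8)=-0.1099+11.90j  V(n9)=2.000+0.000j
  i(V1)=-0.03371-0.03384j  i(V2)=-1.595-0.008190j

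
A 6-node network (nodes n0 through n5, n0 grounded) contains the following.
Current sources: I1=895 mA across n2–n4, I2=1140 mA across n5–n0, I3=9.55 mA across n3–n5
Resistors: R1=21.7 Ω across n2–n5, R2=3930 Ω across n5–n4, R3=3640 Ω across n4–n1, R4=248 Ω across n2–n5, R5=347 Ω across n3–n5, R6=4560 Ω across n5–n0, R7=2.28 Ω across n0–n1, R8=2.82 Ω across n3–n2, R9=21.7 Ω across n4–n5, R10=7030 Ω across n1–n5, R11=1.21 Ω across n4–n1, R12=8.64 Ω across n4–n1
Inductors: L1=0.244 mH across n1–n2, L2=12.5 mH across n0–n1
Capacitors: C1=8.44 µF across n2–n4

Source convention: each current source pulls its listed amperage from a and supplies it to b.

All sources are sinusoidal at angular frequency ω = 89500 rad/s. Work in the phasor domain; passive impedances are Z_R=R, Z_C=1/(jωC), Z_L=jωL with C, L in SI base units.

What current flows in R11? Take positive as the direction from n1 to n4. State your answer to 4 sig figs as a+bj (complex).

1.077+0.05900j A

Apply KCL at each of the 5 non-ground nodes and solve the resulting linear system.
Node n1: branches {L1, R3, R7, R10, R11, L2, R12} → V_1 = -2.592-0.005804j
Node n2: branches {I1, R1, L1, C1, R4, R8} → V_2 = -4.053+2.033j
Node n3: branches {R5, R8, I3} → V_3 = -4.170+2.025j
Node n4: branches {I1, R2, R3, C1, R9, R11, R12} → V_4 = -3.895-0.07720j
Node n5: branches {R1, R2, I2, R4, R5, R6, R9, R10, I3} → V_5 = -15.31+1.045j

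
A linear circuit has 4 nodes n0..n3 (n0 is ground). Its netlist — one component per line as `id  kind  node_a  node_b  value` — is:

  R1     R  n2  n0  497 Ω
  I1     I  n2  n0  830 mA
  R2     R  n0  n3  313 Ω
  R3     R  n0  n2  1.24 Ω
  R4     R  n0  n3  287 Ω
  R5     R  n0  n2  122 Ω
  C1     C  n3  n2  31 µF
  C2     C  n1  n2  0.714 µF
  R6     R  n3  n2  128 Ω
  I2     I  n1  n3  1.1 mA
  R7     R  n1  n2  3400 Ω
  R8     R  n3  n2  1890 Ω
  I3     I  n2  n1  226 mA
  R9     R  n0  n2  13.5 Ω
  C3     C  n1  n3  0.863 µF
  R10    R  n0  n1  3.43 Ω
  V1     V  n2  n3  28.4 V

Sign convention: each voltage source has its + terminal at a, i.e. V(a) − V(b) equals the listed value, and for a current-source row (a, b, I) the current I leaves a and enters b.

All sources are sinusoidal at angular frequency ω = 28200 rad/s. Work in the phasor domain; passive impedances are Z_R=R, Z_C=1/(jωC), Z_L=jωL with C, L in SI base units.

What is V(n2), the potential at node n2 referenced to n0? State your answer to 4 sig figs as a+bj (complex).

-0.7978+0.8215j V

Element admittances at ω=28200 rad/s:
  Y(R1) = 0.002012+0.000j S between n2,n0
  I1: injects 0.83 A into n0 (from n2)
  Y(R2) = 0.003195+0.000j S between n0,n3
  Y(R3) = 0.8065+0.000j S between n0,n2
  Y(R4) = 0.003484+0.000j S between n0,n3
  Y(R5) = 0.008197+0.000j S between n0,n2
  Y(C1) = 0.000+0.8742j S between n3,n2
  Y(C2) = 0.000+0.02013j S between n1,n2
  Y(R6) = 0.007812+0.000j S between n3,n2
  I2: injects 0.0011 A into n3 (from n1)
  Y(R7) = 0.0002941+0.000j S between n1,n2
  Y(R8) = 0.0005291+0.000j S between n3,n2
  I3: injects 0.226 A into n1 (from n2)
  Y(R9) = 0.07407+0.000j S between n0,n2
  Y(C3) = 0.000+0.02434j S between n1,n3
  Y(R10) = 0.2915+0.000j S between n0,n1
  V1: constraint V(n2)−V(n3) = 28.4
Assemble and solve the 4×4 MNA system:
  V(n1)=0.2593-2.529j  V(n2)=-0.7978+0.8215j  V(n3)=-29.20+0.8215j
  i(V1)=-0.5145-25.54j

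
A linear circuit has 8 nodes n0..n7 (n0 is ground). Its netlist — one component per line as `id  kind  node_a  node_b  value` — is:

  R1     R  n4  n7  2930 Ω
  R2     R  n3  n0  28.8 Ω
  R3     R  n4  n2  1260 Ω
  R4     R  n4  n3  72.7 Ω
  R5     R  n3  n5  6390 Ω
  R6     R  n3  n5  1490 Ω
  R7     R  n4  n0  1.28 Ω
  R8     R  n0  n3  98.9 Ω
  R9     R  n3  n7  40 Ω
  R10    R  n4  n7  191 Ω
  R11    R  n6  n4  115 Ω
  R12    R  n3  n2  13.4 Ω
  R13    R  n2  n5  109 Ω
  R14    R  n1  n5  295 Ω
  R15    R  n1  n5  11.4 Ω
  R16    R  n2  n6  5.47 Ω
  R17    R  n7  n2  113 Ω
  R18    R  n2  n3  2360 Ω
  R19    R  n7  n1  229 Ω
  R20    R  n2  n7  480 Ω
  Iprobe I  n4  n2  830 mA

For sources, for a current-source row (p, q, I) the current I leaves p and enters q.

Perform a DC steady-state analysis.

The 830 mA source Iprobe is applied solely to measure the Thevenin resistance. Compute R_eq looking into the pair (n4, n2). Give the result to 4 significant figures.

MNA unknowns: 7 node voltages V₁..V_7
R1: Y=0.0003413 on G[4,7]
R2: Y=0.03472 on G[3,0]
R3: Y=0.0007937 on G[4,2]
R4: Y=0.01376 on G[4,3]
R5: Y=0.0001565 on G[3,5]
R6: Y=0.0006711 on G[3,5]
R7: Y=0.7812 on G[4,0]
R8: Y=0.01011 on G[0,3]
R9: Y=0.02500 on G[3,7]
R10: Y=0.005236 on G[4,7]
R11: Y=0.008696 on G[6,4]
R12: Y=0.07463 on G[3,2]
R13: Y=0.009174 on G[2,5]
R14: Y=0.003390 on G[1,5]
R15: Y=0.08772 on G[1,5]
R16: Y=0.1828 on G[2,6]
R17: Y=0.008850 on G[7,2]
R18: Y=0.0004237 on G[2,3]
R19: Y=0.004367 on G[7,1]
R20: Y=0.002083 on G[2,7]
Iprobe: z[4]−=0.83, z[2]+=0.83
solve → V1=15.10, V2=17.68, V3=10.09, V4=-0.5789, V5=15.29, V6=16.85, V7=11.08

R_eq = 22.00 Ω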